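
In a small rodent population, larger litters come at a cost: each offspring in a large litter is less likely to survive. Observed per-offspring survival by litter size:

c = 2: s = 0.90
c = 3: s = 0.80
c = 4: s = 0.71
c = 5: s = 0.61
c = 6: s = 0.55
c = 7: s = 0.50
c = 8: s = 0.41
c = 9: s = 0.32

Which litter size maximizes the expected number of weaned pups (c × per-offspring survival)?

Expected weaned pups = c × s(c):
  c=2: 2 × 0.90 = 1.800
  c=3: 3 × 0.80 = 2.400
  c=4: 4 × 0.71 = 2.840
  c=5: 5 × 0.61 = 3.050
  c=6: 6 × 0.55 = 3.300
  c=7: 7 × 0.50 = 3.500
  c=8: 8 × 0.41 = 3.280
  c=9: 9 × 0.32 = 2.880
Maximum at c = 7 (3.500 weaned pups).

7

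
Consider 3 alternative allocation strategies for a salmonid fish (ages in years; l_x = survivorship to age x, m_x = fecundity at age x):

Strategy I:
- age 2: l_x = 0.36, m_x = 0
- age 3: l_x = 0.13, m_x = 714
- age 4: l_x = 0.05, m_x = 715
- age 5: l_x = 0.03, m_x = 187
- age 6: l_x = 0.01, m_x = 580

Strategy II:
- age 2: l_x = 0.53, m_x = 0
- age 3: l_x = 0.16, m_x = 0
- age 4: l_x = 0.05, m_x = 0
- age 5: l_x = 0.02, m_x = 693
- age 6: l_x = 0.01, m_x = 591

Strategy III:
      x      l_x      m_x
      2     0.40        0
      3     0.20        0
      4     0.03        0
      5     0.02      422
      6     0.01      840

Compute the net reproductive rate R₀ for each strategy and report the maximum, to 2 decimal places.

Strategy I: R₀ = 0.36×0 + 0.13×714 + 0.05×715 + 0.03×187 + 0.01×580 = 139.9800
Strategy II: R₀ = 0.53×0 + 0.16×0 + 0.05×0 + 0.02×693 + 0.01×591 = 19.7700
Strategy III: R₀ = 0.40×0 + 0.20×0 + 0.03×0 + 0.02×422 + 0.01×840 = 16.8400
Highest R₀: strategy I with 139.9800.

139.98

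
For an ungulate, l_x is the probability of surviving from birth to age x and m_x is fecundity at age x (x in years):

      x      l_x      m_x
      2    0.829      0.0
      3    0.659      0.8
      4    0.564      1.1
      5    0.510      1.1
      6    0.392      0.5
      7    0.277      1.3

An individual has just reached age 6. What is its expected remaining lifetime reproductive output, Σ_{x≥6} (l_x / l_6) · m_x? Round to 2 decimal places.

1.42

l_6 = 0.392. Conditional survival from age 6 to x is l_x / l_6.
  x=6: (0.392/0.392) × 0.5 = 0.5000
  x=7: (0.277/0.392) × 1.3 = 0.9186
Sum = 0.5000 + 0.9186 = 1.4186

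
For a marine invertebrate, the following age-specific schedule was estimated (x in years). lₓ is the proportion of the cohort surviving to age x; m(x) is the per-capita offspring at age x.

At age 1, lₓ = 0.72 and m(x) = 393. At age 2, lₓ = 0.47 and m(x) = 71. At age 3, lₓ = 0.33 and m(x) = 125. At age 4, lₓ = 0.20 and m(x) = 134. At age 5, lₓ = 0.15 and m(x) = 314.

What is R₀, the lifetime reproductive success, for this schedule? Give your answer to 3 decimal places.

431.480

R₀ = Σ lₓ m(x):
  age 1: 0.72 × 393 = 282.9600
  age 2: 0.47 × 71 = 33.3700
  age 3: 0.33 × 125 = 41.2500
  age 4: 0.20 × 134 = 26.8000
  age 5: 0.15 × 314 = 47.1000
R₀ = 282.9600 + 33.3700 + 41.2500 + 26.8000 + 47.1000 = 431.4800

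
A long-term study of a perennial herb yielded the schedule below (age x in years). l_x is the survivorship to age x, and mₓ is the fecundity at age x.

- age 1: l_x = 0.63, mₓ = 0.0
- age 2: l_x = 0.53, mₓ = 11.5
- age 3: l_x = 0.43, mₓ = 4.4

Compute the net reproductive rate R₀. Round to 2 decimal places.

7.99

R₀ = Σ l_x mₓ:
  age 1: 0.63 × 0.0 = 0.0000
  age 2: 0.53 × 11.5 = 6.0950
  age 3: 0.43 × 4.4 = 1.8920
R₀ = 0.0000 + 6.0950 + 1.8920 = 7.9870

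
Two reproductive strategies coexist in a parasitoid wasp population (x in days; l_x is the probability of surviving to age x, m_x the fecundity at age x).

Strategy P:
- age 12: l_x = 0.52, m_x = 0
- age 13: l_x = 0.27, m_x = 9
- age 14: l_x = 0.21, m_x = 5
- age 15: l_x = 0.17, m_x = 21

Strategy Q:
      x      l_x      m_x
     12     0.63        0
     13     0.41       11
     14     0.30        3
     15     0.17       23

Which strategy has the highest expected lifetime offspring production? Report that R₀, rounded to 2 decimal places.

9.32

Strategy P: R₀ = 0.52×0 + 0.27×9 + 0.21×5 + 0.17×21 = 7.0500
Strategy Q: R₀ = 0.63×0 + 0.41×11 + 0.30×3 + 0.17×23 = 9.3200
Highest R₀: strategy Q with 9.3200.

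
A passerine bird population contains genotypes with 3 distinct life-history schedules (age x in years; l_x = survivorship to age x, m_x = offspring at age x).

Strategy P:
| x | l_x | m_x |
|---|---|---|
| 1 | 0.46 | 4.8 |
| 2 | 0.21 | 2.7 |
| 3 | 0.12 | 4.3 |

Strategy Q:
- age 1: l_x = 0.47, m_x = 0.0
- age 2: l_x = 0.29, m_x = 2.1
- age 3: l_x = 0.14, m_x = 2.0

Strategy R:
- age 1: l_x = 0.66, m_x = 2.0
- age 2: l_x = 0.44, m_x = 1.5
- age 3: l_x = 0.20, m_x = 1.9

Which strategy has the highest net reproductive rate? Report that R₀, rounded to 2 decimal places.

3.29

Strategy P: R₀ = 0.46×4.8 + 0.21×2.7 + 0.12×4.3 = 3.2910
Strategy Q: R₀ = 0.47×0.0 + 0.29×2.1 + 0.14×2.0 = 0.8890
Strategy R: R₀ = 0.66×2.0 + 0.44×1.5 + 0.20×1.9 = 2.3600
Highest R₀: strategy P with 3.2910.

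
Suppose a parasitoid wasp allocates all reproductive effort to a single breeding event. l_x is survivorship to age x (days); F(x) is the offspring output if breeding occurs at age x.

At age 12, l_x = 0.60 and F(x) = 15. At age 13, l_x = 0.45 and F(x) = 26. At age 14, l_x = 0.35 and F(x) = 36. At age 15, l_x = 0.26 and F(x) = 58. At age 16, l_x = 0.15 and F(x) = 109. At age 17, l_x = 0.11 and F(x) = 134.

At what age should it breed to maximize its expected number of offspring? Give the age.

Expected offspring if breeding at age x = l_x × F(x):
  age 12: 0.60 × 15 = 9.000
  age 13: 0.45 × 26 = 11.700
  age 14: 0.35 × 36 = 12.600
  age 15: 0.26 × 58 = 15.080
  age 16: 0.15 × 109 = 16.350
  age 17: 0.11 × 134 = 14.740
Maximum at age 16 (16.350).

16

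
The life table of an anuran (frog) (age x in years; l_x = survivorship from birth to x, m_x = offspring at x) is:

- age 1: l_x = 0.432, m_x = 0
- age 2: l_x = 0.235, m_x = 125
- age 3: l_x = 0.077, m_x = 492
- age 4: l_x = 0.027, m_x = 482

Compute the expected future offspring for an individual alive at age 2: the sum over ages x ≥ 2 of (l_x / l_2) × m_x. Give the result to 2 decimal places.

341.59

l_2 = 0.235. Conditional survival from age 2 to x is l_x / l_2.
  x=2: (0.235/0.235) × 125 = 125.0000
  x=3: (0.077/0.235) × 492 = 161.2085
  x=4: (0.027/0.235) × 482 = 55.3787
Sum = 125.0000 + 161.2085 + 55.3787 = 341.5872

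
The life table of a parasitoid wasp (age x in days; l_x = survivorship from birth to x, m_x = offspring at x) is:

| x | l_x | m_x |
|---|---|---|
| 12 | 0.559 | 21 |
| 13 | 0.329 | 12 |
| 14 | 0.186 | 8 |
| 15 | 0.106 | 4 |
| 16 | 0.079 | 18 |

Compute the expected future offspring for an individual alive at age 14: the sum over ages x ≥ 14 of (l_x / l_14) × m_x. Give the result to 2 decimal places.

l_14 = 0.186. Conditional survival from age 14 to x is l_x / l_14.
  x=14: (0.186/0.186) × 8 = 8.0000
  x=15: (0.106/0.186) × 4 = 2.2796
  x=16: (0.079/0.186) × 18 = 7.6452
Sum = 8.0000 + 2.2796 + 7.6452 = 17.9247

17.92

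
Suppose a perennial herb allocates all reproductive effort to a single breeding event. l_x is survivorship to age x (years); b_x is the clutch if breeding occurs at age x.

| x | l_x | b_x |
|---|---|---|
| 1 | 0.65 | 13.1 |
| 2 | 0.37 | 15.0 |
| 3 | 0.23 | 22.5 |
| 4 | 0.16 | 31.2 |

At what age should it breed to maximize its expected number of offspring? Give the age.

1

Expected offspring if breeding at age x = l_x × b_x:
  age 1: 0.65 × 13.1 = 8.515
  age 2: 0.37 × 15.0 = 5.550
  age 3: 0.23 × 22.5 = 5.175
  age 4: 0.16 × 31.2 = 4.992
Maximum at age 1 (8.515).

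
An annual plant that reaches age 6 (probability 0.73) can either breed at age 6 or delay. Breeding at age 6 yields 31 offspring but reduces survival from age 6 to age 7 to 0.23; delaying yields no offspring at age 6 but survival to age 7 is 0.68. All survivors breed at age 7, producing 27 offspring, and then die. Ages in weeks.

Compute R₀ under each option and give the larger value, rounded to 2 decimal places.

breed at age 6: R₀ = 0.73 × (31 + 0.23 × 27) = 0.73 × 37.2100 = 27.1633
delay to age 7: R₀ = 0.73 × (0.68 × 27) = 0.73 × 18.3600 = 13.4028
Higher: breed at age 6 (27.1633).

27.16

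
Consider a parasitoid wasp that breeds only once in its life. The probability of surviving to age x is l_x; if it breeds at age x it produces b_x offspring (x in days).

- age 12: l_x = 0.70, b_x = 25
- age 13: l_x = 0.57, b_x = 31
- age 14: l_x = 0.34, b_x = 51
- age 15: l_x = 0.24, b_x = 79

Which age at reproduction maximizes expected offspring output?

15

Expected offspring if breeding at age x = l_x × b_x:
  age 12: 0.70 × 25 = 17.500
  age 13: 0.57 × 31 = 17.670
  age 14: 0.34 × 51 = 17.340
  age 15: 0.24 × 79 = 18.960
Maximum at age 15 (18.960).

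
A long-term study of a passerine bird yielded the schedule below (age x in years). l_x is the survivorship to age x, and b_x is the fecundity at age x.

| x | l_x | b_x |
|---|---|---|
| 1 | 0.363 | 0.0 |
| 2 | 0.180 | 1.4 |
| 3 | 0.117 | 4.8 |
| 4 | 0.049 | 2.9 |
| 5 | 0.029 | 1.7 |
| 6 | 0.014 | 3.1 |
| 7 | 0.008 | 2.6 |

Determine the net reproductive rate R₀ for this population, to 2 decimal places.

1.07

R₀ = Σ l_x b_x:
  age 1: 0.363 × 0.0 = 0.0000
  age 2: 0.180 × 1.4 = 0.2520
  age 3: 0.117 × 4.8 = 0.5616
  age 4: 0.049 × 2.9 = 0.1421
  age 5: 0.029 × 1.7 = 0.0493
  age 6: 0.014 × 3.1 = 0.0434
  age 7: 0.008 × 2.6 = 0.0208
R₀ = 0.0000 + 0.2520 + 0.5616 + 0.1421 + 0.0493 + 0.0434 + 0.0208 = 1.0692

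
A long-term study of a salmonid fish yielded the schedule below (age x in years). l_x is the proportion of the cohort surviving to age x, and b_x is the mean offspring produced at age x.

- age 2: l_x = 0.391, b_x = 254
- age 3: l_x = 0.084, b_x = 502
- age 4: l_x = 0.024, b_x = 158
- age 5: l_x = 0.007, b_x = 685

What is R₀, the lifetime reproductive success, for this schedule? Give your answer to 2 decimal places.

R₀ = Σ l_x b_x:
  age 2: 0.391 × 254 = 99.3140
  age 3: 0.084 × 502 = 42.1680
  age 4: 0.024 × 158 = 3.7920
  age 5: 0.007 × 685 = 4.7950
R₀ = 99.3140 + 42.1680 + 3.7920 + 4.7950 = 150.0690

150.07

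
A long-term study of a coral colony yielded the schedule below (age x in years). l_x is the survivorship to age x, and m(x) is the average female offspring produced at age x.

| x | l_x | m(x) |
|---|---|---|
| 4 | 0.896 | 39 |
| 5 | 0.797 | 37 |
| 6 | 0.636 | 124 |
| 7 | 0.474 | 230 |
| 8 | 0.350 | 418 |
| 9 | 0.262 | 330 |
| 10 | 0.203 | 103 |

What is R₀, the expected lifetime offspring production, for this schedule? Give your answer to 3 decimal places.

R₀ = Σ l_x m(x):
  age 4: 0.896 × 39 = 34.9440
  age 5: 0.797 × 37 = 29.4890
  age 6: 0.636 × 124 = 78.8640
  age 7: 0.474 × 230 = 109.0200
  age 8: 0.350 × 418 = 146.3000
  age 9: 0.262 × 330 = 86.4600
  age 10: 0.203 × 103 = 20.9090
R₀ = 34.9440 + 29.4890 + 78.8640 + 109.0200 + 146.3000 + 86.4600 + 20.9090 = 505.9860

505.986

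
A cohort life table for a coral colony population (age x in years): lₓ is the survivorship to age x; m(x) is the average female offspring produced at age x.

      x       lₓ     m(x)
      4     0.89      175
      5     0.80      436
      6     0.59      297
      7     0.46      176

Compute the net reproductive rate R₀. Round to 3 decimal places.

R₀ = Σ lₓ m(x):
  age 4: 0.89 × 175 = 155.7500
  age 5: 0.80 × 436 = 348.8000
  age 6: 0.59 × 297 = 175.2300
  age 7: 0.46 × 176 = 80.9600
R₀ = 155.7500 + 348.8000 + 175.2300 + 80.9600 = 760.7400

760.740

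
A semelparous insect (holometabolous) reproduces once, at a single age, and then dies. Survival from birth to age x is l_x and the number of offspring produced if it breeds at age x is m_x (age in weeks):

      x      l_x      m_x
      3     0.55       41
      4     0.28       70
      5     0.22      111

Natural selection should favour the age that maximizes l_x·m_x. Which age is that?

5

Expected offspring if breeding at age x = l_x × m_x:
  age 3: 0.55 × 41 = 22.550
  age 4: 0.28 × 70 = 19.600
  age 5: 0.22 × 111 = 24.420
Maximum at age 5 (24.420).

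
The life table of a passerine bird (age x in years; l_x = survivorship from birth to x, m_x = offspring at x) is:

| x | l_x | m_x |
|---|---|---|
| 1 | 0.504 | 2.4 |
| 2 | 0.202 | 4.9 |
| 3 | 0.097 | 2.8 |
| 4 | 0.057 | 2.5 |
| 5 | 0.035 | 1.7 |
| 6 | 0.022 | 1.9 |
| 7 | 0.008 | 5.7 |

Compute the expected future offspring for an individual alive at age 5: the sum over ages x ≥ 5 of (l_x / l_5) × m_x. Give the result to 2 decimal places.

4.20

l_5 = 0.035. Conditional survival from age 5 to x is l_x / l_5.
  x=5: (0.035/0.035) × 1.7 = 1.7000
  x=6: (0.022/0.035) × 1.9 = 1.1943
  x=7: (0.008/0.035) × 5.7 = 1.3029
Sum = 1.7000 + 1.1943 + 1.3029 = 4.1971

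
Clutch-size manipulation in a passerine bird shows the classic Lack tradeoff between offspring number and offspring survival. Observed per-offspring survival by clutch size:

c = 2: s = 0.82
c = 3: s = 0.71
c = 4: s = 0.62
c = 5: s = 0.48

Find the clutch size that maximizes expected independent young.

Expected independent young = c × s(c):
  c=2: 2 × 0.82 = 1.640
  c=3: 3 × 0.71 = 2.130
  c=4: 4 × 0.62 = 2.480
  c=5: 5 × 0.48 = 2.400
Maximum at c = 4 (2.480 independent young).

4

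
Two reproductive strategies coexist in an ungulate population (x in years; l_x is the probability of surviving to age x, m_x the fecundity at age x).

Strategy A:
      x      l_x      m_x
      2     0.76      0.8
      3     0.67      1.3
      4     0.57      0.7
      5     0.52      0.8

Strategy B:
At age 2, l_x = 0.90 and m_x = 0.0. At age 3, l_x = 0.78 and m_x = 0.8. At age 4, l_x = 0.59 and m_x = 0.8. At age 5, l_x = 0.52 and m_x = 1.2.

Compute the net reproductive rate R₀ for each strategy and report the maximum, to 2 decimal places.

Strategy A: R₀ = 0.76×0.8 + 0.67×1.3 + 0.57×0.7 + 0.52×0.8 = 2.2940
Strategy B: R₀ = 0.90×0.0 + 0.78×0.8 + 0.59×0.8 + 0.52×1.2 = 1.7200
Highest R₀: strategy A with 2.2940.

2.29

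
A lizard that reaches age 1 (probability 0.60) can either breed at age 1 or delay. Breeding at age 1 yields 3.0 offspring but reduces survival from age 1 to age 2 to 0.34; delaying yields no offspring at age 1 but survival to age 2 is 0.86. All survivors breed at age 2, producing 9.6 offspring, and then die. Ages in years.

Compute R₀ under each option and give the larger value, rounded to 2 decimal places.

breed at age 1: R₀ = 0.60 × (3.0 + 0.34 × 9.6) = 0.60 × 6.2640 = 3.7584
delay to age 2: R₀ = 0.60 × (0.86 × 9.6) = 0.60 × 8.2560 = 4.9536
Higher: delay to age 2 (4.9536).

4.95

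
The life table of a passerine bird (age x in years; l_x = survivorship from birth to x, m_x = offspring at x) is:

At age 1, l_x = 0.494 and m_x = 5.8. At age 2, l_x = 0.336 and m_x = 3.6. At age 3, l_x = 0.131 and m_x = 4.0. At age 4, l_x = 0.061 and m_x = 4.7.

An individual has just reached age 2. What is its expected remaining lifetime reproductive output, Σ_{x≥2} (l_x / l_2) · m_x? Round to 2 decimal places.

6.01

l_2 = 0.336. Conditional survival from age 2 to x is l_x / l_2.
  x=2: (0.336/0.336) × 3.6 = 3.6000
  x=3: (0.131/0.336) × 4.0 = 1.5595
  x=4: (0.061/0.336) × 4.7 = 0.8533
Sum = 3.6000 + 1.5595 + 0.8533 = 6.0128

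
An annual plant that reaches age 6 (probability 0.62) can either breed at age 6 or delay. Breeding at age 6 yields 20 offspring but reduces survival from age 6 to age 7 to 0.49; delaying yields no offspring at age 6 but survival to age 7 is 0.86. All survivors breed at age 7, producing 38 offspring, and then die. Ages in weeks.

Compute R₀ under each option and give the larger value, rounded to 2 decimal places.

breed at age 6: R₀ = 0.62 × (20 + 0.49 × 38) = 0.62 × 38.6200 = 23.9444
delay to age 7: R₀ = 0.62 × (0.86 × 38) = 0.62 × 32.6800 = 20.2616
Higher: breed at age 6 (23.9444).

23.94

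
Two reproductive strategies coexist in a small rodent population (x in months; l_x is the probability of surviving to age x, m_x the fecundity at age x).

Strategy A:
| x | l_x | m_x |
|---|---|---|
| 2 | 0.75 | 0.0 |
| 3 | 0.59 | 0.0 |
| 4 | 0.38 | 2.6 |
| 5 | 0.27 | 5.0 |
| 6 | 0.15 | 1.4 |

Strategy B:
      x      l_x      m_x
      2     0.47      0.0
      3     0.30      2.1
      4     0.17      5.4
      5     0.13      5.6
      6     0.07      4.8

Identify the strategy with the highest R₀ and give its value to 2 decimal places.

2.61

Strategy A: R₀ = 0.75×0.0 + 0.59×0.0 + 0.38×2.6 + 0.27×5.0 + 0.15×1.4 = 2.5480
Strategy B: R₀ = 0.47×0.0 + 0.30×2.1 + 0.17×5.4 + 0.13×5.6 + 0.07×4.8 = 2.6120
Highest R₀: strategy B with 2.6120.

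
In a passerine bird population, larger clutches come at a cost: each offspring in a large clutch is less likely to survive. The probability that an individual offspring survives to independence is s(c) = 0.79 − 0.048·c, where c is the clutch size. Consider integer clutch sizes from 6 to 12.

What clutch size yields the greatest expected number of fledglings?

8

Expected fledglings = c × s(c):
  c=6: 6 × 0.502 = 3.012
  c=7: 7 × 0.454 = 3.178
  c=8: 8 × 0.406 = 3.248
  c=9: 9 × 0.358 = 3.222
  c=10: 10 × 0.310 = 3.100
  c=11: 11 × 0.262 = 2.882
  c=12: 12 × 0.214 = 2.568
Maximum at c = 8 (3.248 fledglings).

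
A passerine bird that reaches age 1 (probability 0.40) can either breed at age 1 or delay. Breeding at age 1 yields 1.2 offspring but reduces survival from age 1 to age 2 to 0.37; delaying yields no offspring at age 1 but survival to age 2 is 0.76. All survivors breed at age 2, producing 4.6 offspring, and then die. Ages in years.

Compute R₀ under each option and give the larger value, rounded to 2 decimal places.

breed at age 1: R₀ = 0.40 × (1.2 + 0.37 × 4.6) = 0.40 × 2.9020 = 1.1608
delay to age 2: R₀ = 0.40 × (0.76 × 4.6) = 0.40 × 3.4960 = 1.3984
Higher: delay to age 2 (1.3984).

1.40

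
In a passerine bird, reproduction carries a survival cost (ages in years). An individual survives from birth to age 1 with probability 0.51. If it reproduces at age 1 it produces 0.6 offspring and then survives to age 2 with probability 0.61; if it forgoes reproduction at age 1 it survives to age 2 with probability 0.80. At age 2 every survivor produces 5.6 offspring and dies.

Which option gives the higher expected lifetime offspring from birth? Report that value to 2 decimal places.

2.28

breed at age 1: R₀ = 0.51 × (0.6 + 0.61 × 5.6) = 0.51 × 4.0160 = 2.0482
delay to age 2: R₀ = 0.51 × (0.80 × 5.6) = 0.51 × 4.4800 = 2.2848
Higher: delay to age 2 (2.2848).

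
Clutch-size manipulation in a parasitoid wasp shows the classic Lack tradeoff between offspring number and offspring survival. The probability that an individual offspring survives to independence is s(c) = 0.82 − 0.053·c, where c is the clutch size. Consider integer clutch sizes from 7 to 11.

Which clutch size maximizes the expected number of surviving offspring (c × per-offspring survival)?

8

Expected surviving offspring = c × s(c):
  c=7: 7 × 0.449 = 3.143
  c=8: 8 × 0.396 = 3.168
  c=9: 9 × 0.343 = 3.087
  c=10: 10 × 0.290 = 2.900
  c=11: 11 × 0.237 = 2.607
Maximum at c = 8 (3.168 surviving offspring).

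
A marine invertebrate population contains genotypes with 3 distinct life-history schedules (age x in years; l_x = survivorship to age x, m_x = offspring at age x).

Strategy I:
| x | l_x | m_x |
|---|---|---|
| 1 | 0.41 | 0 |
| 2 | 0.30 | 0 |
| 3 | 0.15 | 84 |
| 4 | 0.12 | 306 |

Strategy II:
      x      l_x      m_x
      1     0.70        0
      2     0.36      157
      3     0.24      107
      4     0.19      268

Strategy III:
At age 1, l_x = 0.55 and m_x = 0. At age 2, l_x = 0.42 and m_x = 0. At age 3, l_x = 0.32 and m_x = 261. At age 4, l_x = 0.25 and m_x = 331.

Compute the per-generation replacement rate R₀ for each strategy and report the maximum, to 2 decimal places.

166.27

Strategy I: R₀ = 0.41×0 + 0.30×0 + 0.15×84 + 0.12×306 = 49.3200
Strategy II: R₀ = 0.70×0 + 0.36×157 + 0.24×107 + 0.19×268 = 133.1200
Strategy III: R₀ = 0.55×0 + 0.42×0 + 0.32×261 + 0.25×331 = 166.2700
Highest R₀: strategy III with 166.2700.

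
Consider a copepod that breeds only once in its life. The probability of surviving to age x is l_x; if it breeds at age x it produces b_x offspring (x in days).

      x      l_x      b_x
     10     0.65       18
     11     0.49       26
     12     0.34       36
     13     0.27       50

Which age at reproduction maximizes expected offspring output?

Expected offspring if breeding at age x = l_x × b_x:
  age 10: 0.65 × 18 = 11.700
  age 11: 0.49 × 26 = 12.740
  age 12: 0.34 × 36 = 12.240
  age 13: 0.27 × 50 = 13.500
Maximum at age 13 (13.500).

13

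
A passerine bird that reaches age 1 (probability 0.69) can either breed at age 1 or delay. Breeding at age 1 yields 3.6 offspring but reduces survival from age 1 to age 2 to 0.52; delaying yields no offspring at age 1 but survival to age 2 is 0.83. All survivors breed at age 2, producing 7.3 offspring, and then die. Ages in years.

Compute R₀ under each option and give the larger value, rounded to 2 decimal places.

5.10

breed at age 1: R₀ = 0.69 × (3.6 + 0.52 × 7.3) = 0.69 × 7.3960 = 5.1032
delay to age 2: R₀ = 0.69 × (0.83 × 7.3) = 0.69 × 6.0590 = 4.1807
Higher: breed at age 1 (5.1032).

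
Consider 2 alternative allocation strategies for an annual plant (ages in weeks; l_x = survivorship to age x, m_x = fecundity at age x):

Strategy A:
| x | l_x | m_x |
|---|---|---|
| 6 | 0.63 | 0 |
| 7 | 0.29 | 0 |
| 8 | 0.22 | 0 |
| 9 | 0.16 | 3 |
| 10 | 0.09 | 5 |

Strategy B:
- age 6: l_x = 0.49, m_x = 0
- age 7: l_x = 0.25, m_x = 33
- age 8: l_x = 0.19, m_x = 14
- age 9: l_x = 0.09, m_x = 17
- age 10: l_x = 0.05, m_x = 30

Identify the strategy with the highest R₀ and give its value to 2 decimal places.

13.94

Strategy A: R₀ = 0.63×0 + 0.29×0 + 0.22×0 + 0.16×3 + 0.09×5 = 0.9300
Strategy B: R₀ = 0.49×0 + 0.25×33 + 0.19×14 + 0.09×17 + 0.05×30 = 13.9400
Highest R₀: strategy B with 13.9400.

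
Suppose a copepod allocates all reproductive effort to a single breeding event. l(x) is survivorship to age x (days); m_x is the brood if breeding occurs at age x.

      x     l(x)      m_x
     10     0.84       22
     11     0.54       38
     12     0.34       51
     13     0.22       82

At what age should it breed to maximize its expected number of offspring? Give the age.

11

Expected offspring if breeding at age x = l(x) × m_x:
  age 10: 0.84 × 22 = 18.480
  age 11: 0.54 × 38 = 20.520
  age 12: 0.34 × 51 = 17.340
  age 13: 0.22 × 82 = 18.040
Maximum at age 11 (20.520).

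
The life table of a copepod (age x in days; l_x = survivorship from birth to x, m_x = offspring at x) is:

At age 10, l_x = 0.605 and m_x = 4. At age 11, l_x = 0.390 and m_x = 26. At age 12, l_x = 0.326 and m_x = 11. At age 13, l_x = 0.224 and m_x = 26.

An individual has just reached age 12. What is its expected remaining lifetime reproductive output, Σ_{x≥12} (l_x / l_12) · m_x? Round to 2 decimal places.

l_12 = 0.326. Conditional survival from age 12 to x is l_x / l_12.
  x=12: (0.326/0.326) × 11 = 11.0000
  x=13: (0.224/0.326) × 26 = 17.8650
Sum = 11.0000 + 17.8650 = 28.8650

28.87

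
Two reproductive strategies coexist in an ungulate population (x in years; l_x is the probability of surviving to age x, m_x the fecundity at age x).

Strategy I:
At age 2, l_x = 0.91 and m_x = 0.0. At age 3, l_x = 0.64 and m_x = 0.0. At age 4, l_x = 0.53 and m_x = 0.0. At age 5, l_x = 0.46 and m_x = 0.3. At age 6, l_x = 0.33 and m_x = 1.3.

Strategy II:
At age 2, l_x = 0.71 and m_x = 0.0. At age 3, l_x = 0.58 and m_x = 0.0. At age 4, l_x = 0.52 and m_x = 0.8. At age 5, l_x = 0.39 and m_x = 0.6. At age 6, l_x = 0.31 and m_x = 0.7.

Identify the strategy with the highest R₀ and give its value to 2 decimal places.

Strategy I: R₀ = 0.91×0.0 + 0.64×0.0 + 0.53×0.0 + 0.46×0.3 + 0.33×1.3 = 0.5670
Strategy II: R₀ = 0.71×0.0 + 0.58×0.0 + 0.52×0.8 + 0.39×0.6 + 0.31×0.7 = 0.8670
Highest R₀: strategy II with 0.8670.

0.87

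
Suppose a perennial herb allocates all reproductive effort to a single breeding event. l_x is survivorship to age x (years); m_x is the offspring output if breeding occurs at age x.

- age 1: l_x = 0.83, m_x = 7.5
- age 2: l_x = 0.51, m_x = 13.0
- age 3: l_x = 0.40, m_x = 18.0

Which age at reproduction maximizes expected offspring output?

Expected offspring if breeding at age x = l_x × m_x:
  age 1: 0.83 × 7.5 = 6.225
  age 2: 0.51 × 13.0 = 6.630
  age 3: 0.40 × 18.0 = 7.200
Maximum at age 3 (7.200).

3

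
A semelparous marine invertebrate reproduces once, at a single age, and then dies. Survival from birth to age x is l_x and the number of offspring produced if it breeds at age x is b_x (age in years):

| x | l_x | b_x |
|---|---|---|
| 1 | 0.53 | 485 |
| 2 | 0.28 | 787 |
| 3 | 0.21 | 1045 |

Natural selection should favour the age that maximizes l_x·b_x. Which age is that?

Expected offspring if breeding at age x = l_x × b_x:
  age 1: 0.53 × 485 = 257.050
  age 2: 0.28 × 787 = 220.360
  age 3: 0.21 × 1045 = 219.450
Maximum at age 1 (257.050).

1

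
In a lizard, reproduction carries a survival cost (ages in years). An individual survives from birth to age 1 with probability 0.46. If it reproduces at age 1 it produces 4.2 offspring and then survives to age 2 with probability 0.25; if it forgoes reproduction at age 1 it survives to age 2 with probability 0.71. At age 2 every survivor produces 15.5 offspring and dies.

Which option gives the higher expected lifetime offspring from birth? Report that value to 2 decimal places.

5.06

breed at age 1: R₀ = 0.46 × (4.2 + 0.25 × 15.5) = 0.46 × 8.0750 = 3.7145
delay to age 2: R₀ = 0.46 × (0.71 × 15.5) = 0.46 × 11.0050 = 5.0623
Higher: delay to age 2 (5.0623).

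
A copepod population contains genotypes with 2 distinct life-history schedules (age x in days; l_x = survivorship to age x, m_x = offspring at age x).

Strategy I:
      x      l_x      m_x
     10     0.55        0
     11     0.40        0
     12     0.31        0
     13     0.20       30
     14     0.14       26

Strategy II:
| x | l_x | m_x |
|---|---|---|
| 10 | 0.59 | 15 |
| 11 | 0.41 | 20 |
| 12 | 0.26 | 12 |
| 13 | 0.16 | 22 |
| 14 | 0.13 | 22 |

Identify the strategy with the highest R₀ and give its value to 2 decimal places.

26.55

Strategy I: R₀ = 0.55×0 + 0.40×0 + 0.31×0 + 0.20×30 + 0.14×26 = 9.6400
Strategy II: R₀ = 0.59×15 + 0.41×20 + 0.26×12 + 0.16×22 + 0.13×22 = 26.5500
Highest R₀: strategy II with 26.5500.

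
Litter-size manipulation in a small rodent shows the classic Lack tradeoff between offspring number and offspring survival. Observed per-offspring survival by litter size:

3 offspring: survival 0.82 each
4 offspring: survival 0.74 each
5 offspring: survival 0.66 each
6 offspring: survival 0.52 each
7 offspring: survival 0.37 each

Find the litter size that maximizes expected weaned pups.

5

Expected weaned pups = c × s(c):
  c=3: 3 × 0.82 = 2.460
  c=4: 4 × 0.74 = 2.960
  c=5: 5 × 0.66 = 3.300
  c=6: 6 × 0.52 = 3.120
  c=7: 7 × 0.37 = 2.590
Maximum at c = 5 (3.300 weaned pups).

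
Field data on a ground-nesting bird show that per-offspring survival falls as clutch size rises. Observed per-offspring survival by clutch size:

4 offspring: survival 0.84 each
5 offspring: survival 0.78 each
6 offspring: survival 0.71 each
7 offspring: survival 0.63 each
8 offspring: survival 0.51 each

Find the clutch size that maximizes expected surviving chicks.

7

Expected surviving chicks = c × s(c):
  c=4: 4 × 0.84 = 3.360
  c=5: 5 × 0.78 = 3.900
  c=6: 6 × 0.71 = 4.260
  c=7: 7 × 0.63 = 4.410
  c=8: 8 × 0.51 = 4.080
Maximum at c = 7 (4.410 surviving chicks).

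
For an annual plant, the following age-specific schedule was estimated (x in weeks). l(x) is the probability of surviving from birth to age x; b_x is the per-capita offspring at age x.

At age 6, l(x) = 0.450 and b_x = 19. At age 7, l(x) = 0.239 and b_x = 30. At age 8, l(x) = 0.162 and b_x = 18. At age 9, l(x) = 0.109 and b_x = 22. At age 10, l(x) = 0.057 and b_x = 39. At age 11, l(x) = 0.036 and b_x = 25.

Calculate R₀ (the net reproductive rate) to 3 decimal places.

R₀ = Σ l(x) b_x:
  age 6: 0.450 × 19 = 8.5500
  age 7: 0.239 × 30 = 7.1700
  age 8: 0.162 × 18 = 2.9160
  age 9: 0.109 × 22 = 2.3980
  age 10: 0.057 × 39 = 2.2230
  age 11: 0.036 × 25 = 0.9000
R₀ = 8.5500 + 7.1700 + 2.9160 + 2.3980 + 2.2230 + 0.9000 = 24.1570

24.157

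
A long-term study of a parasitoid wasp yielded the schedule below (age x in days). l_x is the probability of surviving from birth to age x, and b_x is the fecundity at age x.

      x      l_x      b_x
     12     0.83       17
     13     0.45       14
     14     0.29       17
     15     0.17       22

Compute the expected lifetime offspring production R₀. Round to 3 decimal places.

29.080

R₀ = Σ l_x b_x:
  age 12: 0.83 × 17 = 14.1100
  age 13: 0.45 × 14 = 6.3000
  age 14: 0.29 × 17 = 4.9300
  age 15: 0.17 × 22 = 3.7400
R₀ = 14.1100 + 6.3000 + 4.9300 + 3.7400 = 29.0800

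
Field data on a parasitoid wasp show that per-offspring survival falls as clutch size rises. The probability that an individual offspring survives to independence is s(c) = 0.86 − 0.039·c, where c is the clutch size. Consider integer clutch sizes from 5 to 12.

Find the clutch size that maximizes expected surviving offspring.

Expected surviving offspring = c × s(c):
  c=5: 5 × 0.665 = 3.325
  c=6: 6 × 0.626 = 3.756
  c=7: 7 × 0.587 = 4.109
  c=8: 8 × 0.548 = 4.384
  c=9: 9 × 0.509 = 4.581
  c=10: 10 × 0.470 = 4.700
  c=11: 11 × 0.431 = 4.741
  c=12: 12 × 0.392 = 4.704
Maximum at c = 11 (4.741 surviving offspring).

11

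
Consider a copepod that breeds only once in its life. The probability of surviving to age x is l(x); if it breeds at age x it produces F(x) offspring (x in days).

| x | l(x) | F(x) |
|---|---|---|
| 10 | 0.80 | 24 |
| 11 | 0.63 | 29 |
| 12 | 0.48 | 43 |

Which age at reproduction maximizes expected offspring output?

Expected offspring if breeding at age x = l(x) × F(x):
  age 10: 0.80 × 24 = 19.200
  age 11: 0.63 × 29 = 18.270
  age 12: 0.48 × 43 = 20.640
Maximum at age 12 (20.640).

12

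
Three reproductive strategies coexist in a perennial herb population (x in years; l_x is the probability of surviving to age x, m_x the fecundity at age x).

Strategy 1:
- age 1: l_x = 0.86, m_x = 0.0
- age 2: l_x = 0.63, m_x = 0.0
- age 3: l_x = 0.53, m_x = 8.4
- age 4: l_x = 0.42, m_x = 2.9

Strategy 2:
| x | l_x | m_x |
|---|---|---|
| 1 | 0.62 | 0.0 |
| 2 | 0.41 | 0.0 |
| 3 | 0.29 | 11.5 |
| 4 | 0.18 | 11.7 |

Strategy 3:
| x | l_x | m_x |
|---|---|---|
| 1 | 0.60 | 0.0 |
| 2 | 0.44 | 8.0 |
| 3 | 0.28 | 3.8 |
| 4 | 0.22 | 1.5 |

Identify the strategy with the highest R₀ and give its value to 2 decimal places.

5.67

Strategy 1: R₀ = 0.86×0.0 + 0.63×0.0 + 0.53×8.4 + 0.42×2.9 = 5.6700
Strategy 2: R₀ = 0.62×0.0 + 0.41×0.0 + 0.29×11.5 + 0.18×11.7 = 5.4410
Strategy 3: R₀ = 0.60×0.0 + 0.44×8.0 + 0.28×3.8 + 0.22×1.5 = 4.9140
Highest R₀: strategy 1 with 5.6700.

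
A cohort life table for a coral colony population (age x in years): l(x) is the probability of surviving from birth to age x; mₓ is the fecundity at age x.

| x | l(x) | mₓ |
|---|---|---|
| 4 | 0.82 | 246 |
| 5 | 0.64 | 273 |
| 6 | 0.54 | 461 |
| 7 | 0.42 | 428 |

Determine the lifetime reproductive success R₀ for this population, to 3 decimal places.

805.140

R₀ = Σ l(x) mₓ:
  age 4: 0.82 × 246 = 201.7200
  age 5: 0.64 × 273 = 174.7200
  age 6: 0.54 × 461 = 248.9400
  age 7: 0.42 × 428 = 179.7600
R₀ = 201.7200 + 174.7200 + 248.9400 + 179.7600 = 805.1400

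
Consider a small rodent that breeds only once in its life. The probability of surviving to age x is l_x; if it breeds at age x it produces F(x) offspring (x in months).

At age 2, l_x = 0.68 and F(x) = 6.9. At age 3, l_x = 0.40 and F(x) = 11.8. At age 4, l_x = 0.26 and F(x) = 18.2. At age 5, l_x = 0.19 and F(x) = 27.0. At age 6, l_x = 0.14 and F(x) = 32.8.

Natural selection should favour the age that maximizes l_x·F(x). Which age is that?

5

Expected offspring if breeding at age x = l_x × F(x):
  age 2: 0.68 × 6.9 = 4.692
  age 3: 0.40 × 11.8 = 4.720
  age 4: 0.26 × 18.2 = 4.732
  age 5: 0.19 × 27.0 = 5.130
  age 6: 0.14 × 32.8 = 4.592
Maximum at age 5 (5.130).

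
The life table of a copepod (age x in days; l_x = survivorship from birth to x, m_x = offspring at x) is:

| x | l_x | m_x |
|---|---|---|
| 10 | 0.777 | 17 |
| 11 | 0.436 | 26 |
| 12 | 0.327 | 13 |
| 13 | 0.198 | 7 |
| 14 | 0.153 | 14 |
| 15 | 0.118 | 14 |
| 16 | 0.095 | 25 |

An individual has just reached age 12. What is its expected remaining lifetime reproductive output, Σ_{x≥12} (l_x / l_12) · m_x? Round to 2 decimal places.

36.10

l_12 = 0.327. Conditional survival from age 12 to x is l_x / l_12.
  x=12: (0.327/0.327) × 13 = 13.0000
  x=13: (0.198/0.327) × 7 = 4.2385
  x=14: (0.153/0.327) × 14 = 6.5505
  x=15: (0.118/0.327) × 14 = 5.0520
  x=16: (0.095/0.327) × 25 = 7.2630
Sum = 13.0000 + 4.2385 + 6.5505 + 5.0520 + 7.2630 = 36.1040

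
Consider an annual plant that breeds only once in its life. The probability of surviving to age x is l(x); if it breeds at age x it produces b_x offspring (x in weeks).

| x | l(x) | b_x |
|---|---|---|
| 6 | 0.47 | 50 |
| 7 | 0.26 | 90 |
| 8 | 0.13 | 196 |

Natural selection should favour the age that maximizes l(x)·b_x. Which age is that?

8

Expected offspring if breeding at age x = l(x) × b_x:
  age 6: 0.47 × 50 = 23.500
  age 7: 0.26 × 90 = 23.400
  age 8: 0.13 × 196 = 25.480
Maximum at age 8 (25.480).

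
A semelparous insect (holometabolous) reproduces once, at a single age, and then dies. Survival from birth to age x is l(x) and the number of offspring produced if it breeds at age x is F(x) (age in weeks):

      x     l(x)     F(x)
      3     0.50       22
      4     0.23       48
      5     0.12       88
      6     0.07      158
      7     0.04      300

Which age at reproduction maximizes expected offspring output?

Expected offspring if breeding at age x = l(x) × F(x):
  age 3: 0.50 × 22 = 11.000
  age 4: 0.23 × 48 = 11.040
  age 5: 0.12 × 88 = 10.560
  age 6: 0.07 × 158 = 11.060
  age 7: 0.04 × 300 = 12.000
Maximum at age 7 (12.000).

7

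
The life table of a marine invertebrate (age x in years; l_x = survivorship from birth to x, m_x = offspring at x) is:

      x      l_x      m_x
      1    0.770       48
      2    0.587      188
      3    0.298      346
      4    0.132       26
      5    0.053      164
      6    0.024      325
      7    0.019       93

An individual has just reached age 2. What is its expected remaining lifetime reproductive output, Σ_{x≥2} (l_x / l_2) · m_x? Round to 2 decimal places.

400.60

l_2 = 0.587. Conditional survival from age 2 to x is l_x / l_2.
  x=2: (0.587/0.587) × 188 = 188.0000
  x=3: (0.298/0.587) × 346 = 175.6525
  x=4: (0.132/0.587) × 26 = 5.8467
  x=5: (0.053/0.587) × 164 = 14.8075
  x=6: (0.024/0.587) × 325 = 13.2879
  x=7: (0.019/0.587) × 93 = 3.0102
Sum = 188.0000 + 175.6525 + 5.8467 + 14.8075 + 13.2879 + 3.0102 = 400.6048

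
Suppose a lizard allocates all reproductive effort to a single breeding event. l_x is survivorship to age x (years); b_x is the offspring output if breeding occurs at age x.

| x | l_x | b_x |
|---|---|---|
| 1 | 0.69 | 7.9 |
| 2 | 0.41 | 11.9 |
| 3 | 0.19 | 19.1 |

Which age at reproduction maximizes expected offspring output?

1

Expected offspring if breeding at age x = l_x × b_x:
  age 1: 0.69 × 7.9 = 5.451
  age 2: 0.41 × 11.9 = 4.879
  age 3: 0.19 × 19.1 = 3.629
Maximum at age 1 (5.451).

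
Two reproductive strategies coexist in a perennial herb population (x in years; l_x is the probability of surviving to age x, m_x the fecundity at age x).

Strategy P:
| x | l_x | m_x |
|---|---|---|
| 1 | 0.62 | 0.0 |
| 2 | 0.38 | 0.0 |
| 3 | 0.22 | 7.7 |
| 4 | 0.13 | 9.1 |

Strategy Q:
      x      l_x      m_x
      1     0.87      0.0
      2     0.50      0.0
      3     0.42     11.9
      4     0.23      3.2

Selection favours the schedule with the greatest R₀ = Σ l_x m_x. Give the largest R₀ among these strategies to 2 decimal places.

Strategy P: R₀ = 0.62×0.0 + 0.38×0.0 + 0.22×7.7 + 0.13×9.1 = 2.8770
Strategy Q: R₀ = 0.87×0.0 + 0.50×0.0 + 0.42×11.9 + 0.23×3.2 = 5.7340
Highest R₀: strategy Q with 5.7340.

5.73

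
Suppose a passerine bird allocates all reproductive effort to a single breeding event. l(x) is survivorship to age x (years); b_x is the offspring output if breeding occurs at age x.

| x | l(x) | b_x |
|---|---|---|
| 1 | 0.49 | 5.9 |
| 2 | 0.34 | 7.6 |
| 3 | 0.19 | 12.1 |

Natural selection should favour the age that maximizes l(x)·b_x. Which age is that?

1

Expected offspring if breeding at age x = l(x) × b_x:
  age 1: 0.49 × 5.9 = 2.891
  age 2: 0.34 × 7.6 = 2.584
  age 3: 0.19 × 12.1 = 2.299
Maximum at age 1 (2.891).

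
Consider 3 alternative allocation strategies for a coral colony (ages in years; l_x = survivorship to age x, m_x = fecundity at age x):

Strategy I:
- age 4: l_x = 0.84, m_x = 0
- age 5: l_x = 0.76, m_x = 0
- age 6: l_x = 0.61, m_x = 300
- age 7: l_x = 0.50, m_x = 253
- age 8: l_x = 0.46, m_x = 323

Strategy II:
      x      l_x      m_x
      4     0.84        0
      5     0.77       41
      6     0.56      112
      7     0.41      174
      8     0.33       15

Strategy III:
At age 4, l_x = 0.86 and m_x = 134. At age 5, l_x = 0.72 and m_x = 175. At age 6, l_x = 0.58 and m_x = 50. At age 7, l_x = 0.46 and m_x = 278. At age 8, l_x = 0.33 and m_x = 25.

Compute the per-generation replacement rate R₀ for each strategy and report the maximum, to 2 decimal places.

Strategy I: R₀ = 0.84×0 + 0.76×0 + 0.61×300 + 0.50×253 + 0.46×323 = 458.0800
Strategy II: R₀ = 0.84×0 + 0.77×41 + 0.56×112 + 0.41×174 + 0.33×15 = 170.5800
Strategy III: R₀ = 0.86×134 + 0.72×175 + 0.58×50 + 0.46×278 + 0.33×25 = 406.3700
Highest R₀: strategy I with 458.0800.

458.08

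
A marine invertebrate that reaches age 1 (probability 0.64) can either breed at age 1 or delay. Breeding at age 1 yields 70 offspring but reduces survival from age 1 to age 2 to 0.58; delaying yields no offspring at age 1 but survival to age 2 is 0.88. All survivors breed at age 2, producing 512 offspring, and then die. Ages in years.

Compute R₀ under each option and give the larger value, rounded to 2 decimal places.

breed at age 1: R₀ = 0.64 × (70 + 0.58 × 512) = 0.64 × 366.9600 = 234.8544
delay to age 2: R₀ = 0.64 × (0.88 × 512) = 0.64 × 450.5600 = 288.3584
Higher: delay to age 2 (288.3584).

288.36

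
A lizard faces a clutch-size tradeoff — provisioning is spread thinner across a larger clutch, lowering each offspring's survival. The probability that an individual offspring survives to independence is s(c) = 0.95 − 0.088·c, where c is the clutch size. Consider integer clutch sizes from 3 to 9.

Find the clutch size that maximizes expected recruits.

Expected recruits = c × s(c):
  c=3: 3 × 0.686 = 2.058
  c=4: 4 × 0.598 = 2.392
  c=5: 5 × 0.510 = 2.550
  c=6: 6 × 0.422 = 2.532
  c=7: 7 × 0.334 = 2.338
  c=8: 8 × 0.246 = 1.968
  c=9: 9 × 0.158 = 1.422
Maximum at c = 5 (2.550 recruits).

5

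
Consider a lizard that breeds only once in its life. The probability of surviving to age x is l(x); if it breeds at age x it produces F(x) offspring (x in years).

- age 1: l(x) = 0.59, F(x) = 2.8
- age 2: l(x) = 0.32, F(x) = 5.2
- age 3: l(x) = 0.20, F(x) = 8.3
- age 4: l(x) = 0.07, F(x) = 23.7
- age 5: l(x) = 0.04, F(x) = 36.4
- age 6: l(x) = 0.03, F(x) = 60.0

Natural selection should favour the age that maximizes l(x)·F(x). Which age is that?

Expected offspring if breeding at age x = l(x) × F(x):
  age 1: 0.59 × 2.8 = 1.652
  age 2: 0.32 × 5.2 = 1.664
  age 3: 0.20 × 8.3 = 1.660
  age 4: 0.07 × 23.7 = 1.659
  age 5: 0.04 × 36.4 = 1.456
  age 6: 0.03 × 60.0 = 1.800
Maximum at age 6 (1.800).

6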